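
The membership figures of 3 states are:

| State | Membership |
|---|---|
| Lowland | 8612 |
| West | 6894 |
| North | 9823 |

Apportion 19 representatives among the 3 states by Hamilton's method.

Lowland 7, West 5, North 7

The standard divisor is 25329/19 ≈ 1333.105.
Standard quotas: Lowland 6.4601, West 5.1714, North 7.3685.
Lower quotas: Lowland 6, West 5, North 7 (sum 18, leaving 1 seat).
Remainders in descending order: Lowland 0.4601, North 0.3685, West 0.1714.
Largest remainder: Lowland receives the extra seat.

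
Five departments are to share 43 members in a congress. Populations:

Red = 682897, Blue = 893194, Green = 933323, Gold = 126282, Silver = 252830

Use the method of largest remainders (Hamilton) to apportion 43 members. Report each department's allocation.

Total 2888526; standard divisor 2888526/43 ≈ 67175.023.
Standard quotas: Red 10.1659, Blue 13.2965, Green 13.8939, Gold 1.8799, Silver 3.7638.
Lower quotas: Red 10, Blue 13, Green 13, Gold 1, Silver 3 (sum 40, leaving 3 seats).
Remainders in descending order: Green 0.8939, Gold 0.8799, Silver 0.7638, Blue 0.2965, Red 0.1659.
The surplus seats go to Green, Gold, Silver.

Red 10, Blue 13, Green 14, Gold 2, Silver 4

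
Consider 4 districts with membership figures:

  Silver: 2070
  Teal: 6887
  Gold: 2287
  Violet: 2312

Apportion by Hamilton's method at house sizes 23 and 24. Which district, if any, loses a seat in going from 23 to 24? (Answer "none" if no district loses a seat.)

none

At 23 seats: Silver 3, Teal 12, Gold 4, Violet 4.
At 24 seats: Silver 4, Teal 12, Gold 4, Violet 4.
No district's allocation decreased.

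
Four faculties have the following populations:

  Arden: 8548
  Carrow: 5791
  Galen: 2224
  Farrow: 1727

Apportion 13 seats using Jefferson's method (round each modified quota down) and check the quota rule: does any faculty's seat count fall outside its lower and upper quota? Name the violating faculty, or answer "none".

none

Standard quotas: Arden 6.076, Carrow 4.116, Galen 1.581, Farrow 1.228.
Jefferson allocation: Arden 7, Carrow 4, Galen 1, Farrow 1.
Every allocation lies between the lower and upper quota.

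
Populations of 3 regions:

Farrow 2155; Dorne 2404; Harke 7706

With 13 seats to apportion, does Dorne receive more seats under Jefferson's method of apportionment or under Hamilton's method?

Jefferson: Farrow 2, Dorne 2, Harke 9.
Hamilton: Farrow 2, Dorne 3, Harke 8.
Dorne gets 2 under Jefferson and 3 under Hamilton.

Hamilton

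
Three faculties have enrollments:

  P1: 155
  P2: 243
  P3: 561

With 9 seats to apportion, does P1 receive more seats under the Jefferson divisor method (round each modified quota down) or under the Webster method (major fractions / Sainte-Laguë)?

Jefferson: P1 1, P2 2, P3 6.
Webster: P1 2, P2 2, P3 5.
P1 gets 1 under Jefferson and 2 under Webster.

Webster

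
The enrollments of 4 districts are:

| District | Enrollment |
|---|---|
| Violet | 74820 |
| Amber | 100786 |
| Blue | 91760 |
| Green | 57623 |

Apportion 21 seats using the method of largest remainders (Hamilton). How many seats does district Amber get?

6

Total 324989; standard divisor 324989/21 ≈ 15475.667.
Standard quotas: Violet 4.8347, Amber 6.5125, Blue 5.9293, Green 3.7235.
Lower quotas: Violet 4, Amber 6, Blue 5, Green 3 (sum 18, leaving 3 seats).
Remainders in descending order: Blue 0.9293, Violet 0.8347, Green 0.7235, Amber 0.5125.
Largest remainders: Blue, Violet, Green receive the extra seats.
Amber receives 6.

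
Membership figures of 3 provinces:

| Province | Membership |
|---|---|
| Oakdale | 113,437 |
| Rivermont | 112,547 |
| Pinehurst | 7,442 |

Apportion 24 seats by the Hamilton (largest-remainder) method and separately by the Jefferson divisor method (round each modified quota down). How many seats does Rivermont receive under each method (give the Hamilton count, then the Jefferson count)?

Hamilton: Oakdale 12, Rivermont 11, Pinehurst 1.
Jefferson: Oakdale 12, Rivermont 12, Pinehurst 0.
Rivermont gets 11 under Hamilton and 12 under Jefferson.

11 and 12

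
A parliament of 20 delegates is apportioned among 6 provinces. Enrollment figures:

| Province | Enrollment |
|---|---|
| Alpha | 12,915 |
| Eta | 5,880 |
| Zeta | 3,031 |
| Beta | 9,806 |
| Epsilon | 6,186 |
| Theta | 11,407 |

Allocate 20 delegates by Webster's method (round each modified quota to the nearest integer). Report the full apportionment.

Alpha=5; Eta=2; Zeta=1; Beta=4; Epsilon=3; Theta=5

Standard divisor 49225/20 ≈ 2461.25; standard quotas: Alpha 5.247, Eta 2.389, Zeta 1.231, Beta 3.984, Epsilon 2.513, Theta 4.635.
Rounding to the nearest integer gives Alpha 5, Eta 2, Zeta 1, Beta 4, Epsilon 3, Theta 5 — total 20, matching the house size, so no adjustment is needed.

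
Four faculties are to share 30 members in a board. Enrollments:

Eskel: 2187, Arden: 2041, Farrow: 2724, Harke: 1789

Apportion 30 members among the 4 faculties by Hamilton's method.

Eskel=8, Arden=7, Farrow=9, Harke=6

Standard divisor: 8741 ÷ 30 ≈ 291.367.
Standard quotas: Eskel 7.506, Arden 7.005, Farrow 9.349, Harke 6.140.
Lower quotas: Eskel 7, Arden 7, Farrow 9, Harke 6 (sum 29, leaving 1 seat).
Remainders in descending order: Eskel 0.506, Farrow 0.349, Harke 0.140, Arden 0.005.
The surplus seat goes to Eskel.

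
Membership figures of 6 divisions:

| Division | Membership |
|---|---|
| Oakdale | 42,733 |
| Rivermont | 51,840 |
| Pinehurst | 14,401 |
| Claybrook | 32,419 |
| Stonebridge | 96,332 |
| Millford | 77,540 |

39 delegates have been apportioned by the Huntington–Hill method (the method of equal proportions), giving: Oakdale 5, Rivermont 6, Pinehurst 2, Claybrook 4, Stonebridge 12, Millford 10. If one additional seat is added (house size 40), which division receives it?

Rivermont

Priority for the next seat is population ÷ (√(s·(s+1))).
Priorities: Oakdale 7801.943, Rivermont 7999.086, Pinehurst 5879.184, Claybrook 7249.109, Stonebridge 7712.733, Millford 7393.149.
Highest priority: Rivermont.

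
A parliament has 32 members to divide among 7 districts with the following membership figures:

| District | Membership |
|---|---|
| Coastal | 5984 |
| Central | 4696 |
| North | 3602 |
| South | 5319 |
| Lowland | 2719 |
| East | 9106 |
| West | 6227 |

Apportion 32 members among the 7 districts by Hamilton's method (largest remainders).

The standard divisor is 37653/32 ≈ 1176.656.
Standard quotas: Coastal 5.0856, Central 3.9910, North 3.0612, South 4.5204, Lowland 2.3108, East 7.7389, West 5.2921.
Lower quotas: Coastal 5, Central 3, North 3, South 4, Lowland 2, East 7, West 5 (sum 29, leaving 3 seats).
Remainders in descending order: Central 0.9910, East 0.7389, South 0.5204, Lowland 0.3108, West 0.2921, Coastal 0.0856, North 0.0612.
The surplus seats go to Central, East, South.

Coastal: 5, Central: 4, North: 3, South: 5, Lowland: 2, East: 8, West: 5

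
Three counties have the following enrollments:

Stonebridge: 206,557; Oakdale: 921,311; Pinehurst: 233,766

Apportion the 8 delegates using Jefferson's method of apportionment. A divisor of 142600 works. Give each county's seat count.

With modified divisor 142600: modified quotas Stonebridge 1.449, Oakdale 6.461, Pinehurst 1.639.
Rounding down: Stonebridge 1, Oakdale 6, Pinehurst 1 (total 8).

Stonebridge 1; Oakdale 6; Pinehurst 1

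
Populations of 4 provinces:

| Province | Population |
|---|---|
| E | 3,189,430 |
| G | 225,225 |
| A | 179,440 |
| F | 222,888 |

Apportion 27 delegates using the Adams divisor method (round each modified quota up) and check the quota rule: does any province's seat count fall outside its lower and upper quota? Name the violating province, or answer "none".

Standard quotas: E 22.561, G 1.593, A 1.269, F 1.577.
Adams allocation: E 21, G 2, A 2, F 2.
E has quota 22.561 (lower 22, upper 23) but receives 21 — outside the quota interval.

E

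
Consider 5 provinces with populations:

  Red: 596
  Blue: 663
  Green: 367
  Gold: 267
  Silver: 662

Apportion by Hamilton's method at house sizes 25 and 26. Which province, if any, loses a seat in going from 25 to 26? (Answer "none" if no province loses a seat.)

Gold

At 25 seats: Red 6, Blue 6, Green 4, Gold 3, Silver 6.
At 26 seats: Red 6, Blue 7, Green 4, Gold 2, Silver 7.
Gold drops from 3 to 2.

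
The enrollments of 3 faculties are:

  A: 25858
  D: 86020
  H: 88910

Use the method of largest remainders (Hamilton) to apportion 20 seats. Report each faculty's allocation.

A: 3, D: 8, H: 9

Standard divisor: 200788 ÷ 20 ≈ 10039.4.
Standard quotas: A 2.5757, D 8.5682, H 8.8561.
Lower quotas: A 2, D 8, H 8 (sum 18, leaving 2 seats).
Remainders in descending order: H 0.8561, A 0.5757, D 0.5682.
Largest remainders: H, A receive the extra seats.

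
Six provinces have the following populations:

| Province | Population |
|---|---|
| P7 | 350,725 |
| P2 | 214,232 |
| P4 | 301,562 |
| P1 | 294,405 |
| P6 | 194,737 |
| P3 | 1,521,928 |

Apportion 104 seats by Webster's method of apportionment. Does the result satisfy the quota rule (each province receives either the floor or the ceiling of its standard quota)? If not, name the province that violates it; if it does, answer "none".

P3

Standard quotas: P7 12.676, P2 7.743, P4 10.899, P1 10.640, P6 7.038, P3 55.005.
Webster allocation: P7 13, P2 8, P4 11, P1 11, P6 7, P3 54.
P3 has quota 55.005 (lower 55, upper 56) but receives 54 — outside the quota interval.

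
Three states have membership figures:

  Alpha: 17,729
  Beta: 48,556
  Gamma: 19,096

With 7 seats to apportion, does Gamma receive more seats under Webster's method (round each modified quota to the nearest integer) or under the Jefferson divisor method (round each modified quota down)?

Webster

Webster: Alpha 1, Beta 4, Gamma 2.
Jefferson: Alpha 1, Beta 5, Gamma 1.
Gamma gets 2 under Webster and 1 under Jefferson.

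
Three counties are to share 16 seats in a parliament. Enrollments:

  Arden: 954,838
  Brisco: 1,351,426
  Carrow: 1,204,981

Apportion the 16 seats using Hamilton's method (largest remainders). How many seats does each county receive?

Arden 4, Brisco 6, Carrow 6

The standard divisor is 3511245/16 ≈ 219452.812.
Standard quotas: Arden 4.3510, Brisco 6.1582, Carrow 5.4908.
Lower quotas: Arden 4, Brisco 6, Carrow 5 (sum 15, leaving 1 seat).
Remainders in descending order: Carrow 0.4908, Arden 0.3510, Brisco 0.1582.
Largest remainder: Carrow receives the extra seat.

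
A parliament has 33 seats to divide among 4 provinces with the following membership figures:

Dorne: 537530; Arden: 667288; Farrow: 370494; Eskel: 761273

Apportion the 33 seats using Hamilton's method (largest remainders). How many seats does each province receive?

Dorne 8; Arden 9; Farrow 5; Eskel 11

Total 2336585; standard divisor 2336585/33 ≈ 70805.606.
Standard quotas: Dorne 7.5916, Arden 9.4242, Farrow 5.2326, Eskel 10.7516.
Lower quotas: Dorne 7, Arden 9, Farrow 5, Eskel 10 (sum 31, leaving 2 seats).
Remainders in descending order: Eskel 0.7516, Dorne 0.5916, Arden 0.4242, Farrow 0.2326.
The surplus seats go to Eskel, Dorne.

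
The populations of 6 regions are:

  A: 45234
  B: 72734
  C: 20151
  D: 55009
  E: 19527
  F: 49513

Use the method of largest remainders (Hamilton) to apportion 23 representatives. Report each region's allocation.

A 4; B 6; C 2; D 5; E 2; F 4

Total 262168; standard divisor 262168/23 ≈ 11398.609.
Standard quotas: A 3.9684, B 6.3810, C 1.7678, D 4.8259, E 1.7131, F 4.3438.
Lower quotas: A 3, B 6, C 1, D 4, E 1, F 4 (sum 19, leaving 4 seats).
Remainders in descending order: A 0.9684, D 0.8259, C 0.7678, E 0.7131, B 0.3810, F 0.3438.
The surplus seats go to A, D, C, E.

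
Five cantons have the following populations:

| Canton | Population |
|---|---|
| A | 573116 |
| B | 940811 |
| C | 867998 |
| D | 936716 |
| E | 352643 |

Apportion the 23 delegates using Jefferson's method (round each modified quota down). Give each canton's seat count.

A=3, B=6, C=6, D=6, E=2

Standard divisor 3671284/23 ≈ 159621.043; standard quotas: A 3.590, B 5.894, C 5.438, D 5.868, E 2.209.
Rounding down gives 3, 5, 5, 5, 2 = 20 seats, so the divisor must be adjusted.
With modified divisor 144000: modified quotas A 3.980, B 6.533, C 6.028, D 6.505, E 2.449.
Rounding down: A 3, B 6, C 6, D 6, E 2 (total 23).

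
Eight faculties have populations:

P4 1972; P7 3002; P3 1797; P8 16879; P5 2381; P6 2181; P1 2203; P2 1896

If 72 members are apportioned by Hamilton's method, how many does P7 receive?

Total 32311; standard divisor 32311/72 ≈ 448.764.
Standard quotas: P4 4.3943, P7 6.6895, P3 4.0043, P8 37.6122, P5 5.3057, P6 4.8600, P1 4.9090, P2 4.2249.
Lower quotas: P4 4, P7 6, P3 4, P8 37, P5 5, P6 4, P1 4, P2 4 (sum 68, leaving 4 seats).
Remainders in descending order: P1 0.9090, P6 0.8600, P7 0.6895, P8 0.6122, P4 0.3943, P5 0.3057, P2 0.2249, P3 0.0043.
The surplus seats go to P1, P6, P7, P8.
P7 receives 7.

7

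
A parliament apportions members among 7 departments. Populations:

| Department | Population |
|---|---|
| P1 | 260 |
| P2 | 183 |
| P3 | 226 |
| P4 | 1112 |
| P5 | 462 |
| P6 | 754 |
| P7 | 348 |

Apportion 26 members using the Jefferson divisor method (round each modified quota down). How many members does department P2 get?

Standard divisor 3345/26 ≈ 128.654; standard quotas: P1 2.021, P2 1.422, P3 1.757, P4 8.643, P5 3.591, P6 5.861, P7 2.705.
Rounding down gives 2, 1, 1, 8, 3, 5, 2 = 22 seats, so the divisor must be adjusted.
With modified divisor 114.2: modified quotas P1 2.277, P2 1.602, P3 1.979, P4 9.737, P5 4.046, P6 6.602, P7 3.047.
Rounding down: P1 2, P2 1, P3 1, P4 9, P5 4, P6 6, P7 3 (total 26).
P2 receives 1.

1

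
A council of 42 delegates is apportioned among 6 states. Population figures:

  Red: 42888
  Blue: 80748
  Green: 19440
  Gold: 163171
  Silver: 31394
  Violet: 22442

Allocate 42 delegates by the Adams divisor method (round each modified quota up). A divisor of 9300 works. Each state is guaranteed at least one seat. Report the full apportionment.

With modified divisor 9300: modified quotas Red 4.612, Blue 8.683, Green 2.090, Gold 17.545, Silver 3.376, Violet 2.413.
Rounding up: Red 5, Blue 9, Green 3, Gold 18, Silver 4, Violet 3 (total 42).

Red 5, Blue 9, Green 3, Gold 18, Silver 4, Violet 3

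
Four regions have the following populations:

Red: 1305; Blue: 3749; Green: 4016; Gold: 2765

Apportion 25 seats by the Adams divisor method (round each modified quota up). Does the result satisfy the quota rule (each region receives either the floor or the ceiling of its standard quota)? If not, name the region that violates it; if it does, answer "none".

Standard quotas: Red 2.757, Blue 7.919, Green 8.483, Gold 5.841.
Adams allocation: Red 3, Blue 8, Green 8, Gold 6.
Every allocation lies between the lower and upper quota.

none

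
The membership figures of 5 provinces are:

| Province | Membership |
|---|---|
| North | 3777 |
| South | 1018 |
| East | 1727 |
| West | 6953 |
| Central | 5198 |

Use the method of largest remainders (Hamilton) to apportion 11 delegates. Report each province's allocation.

Standard divisor: 18673 ÷ 11 ≈ 1697.545.
Standard quotas: North 2.2250, South 0.5997, East 1.0174, West 4.0959, Central 3.0621.
Lower quotas: North 2, South 0, East 1, West 4, Central 3 (sum 10, leaving 1 seat).
Remainders in descending order: South 0.5997, North 0.2250, West 0.0959, Central 0.0621, East 0.0174.
Largest remainder: South receives the extra seat.

North 2; South 1; East 1; West 4; Central 3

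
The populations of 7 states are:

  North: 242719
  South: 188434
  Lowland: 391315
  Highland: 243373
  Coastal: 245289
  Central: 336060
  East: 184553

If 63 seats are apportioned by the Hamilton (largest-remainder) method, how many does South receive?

Standard divisor: 1831743 ÷ 63 ≈ 29075.286.
Standard quotas: North 8.3479, South 6.4809, Lowland 13.4587, Highland 8.3704, Coastal 8.4363, Central 11.5583, East 6.3474.
Lower quotas: North 8, South 6, Lowland 13, Highland 8, Coastal 8, Central 11, East 6 (sum 60, leaving 3 seats).
Remainders in descending order: Central 0.5583, South 0.4809, Lowland 0.4587, Coastal 0.4363, Highland 0.3704, North 0.3479, East 0.3474.
Largest remainders: Central, South, Lowland receive the extra seats.
South receives 7.

7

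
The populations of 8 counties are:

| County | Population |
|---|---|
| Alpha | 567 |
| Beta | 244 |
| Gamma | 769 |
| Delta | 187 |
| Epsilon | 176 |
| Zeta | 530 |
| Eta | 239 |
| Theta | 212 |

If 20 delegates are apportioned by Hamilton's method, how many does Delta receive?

1

Standard divisor: 2924 ÷ 20 ≈ 146.2.
Standard quotas: Alpha 3.878, Beta 1.669, Gamma 5.260, Delta 1.279, Epsilon 1.204, Zeta 3.625, Eta 1.635, Theta 1.450.
Lower quotas: Alpha 3, Beta 1, Gamma 5, Delta 1, Epsilon 1, Zeta 3, Eta 1, Theta 1 (sum 16, leaving 4 seats).
Remainders in descending order: Alpha 0.878, Beta 0.669, Eta 0.635, Zeta 0.625, Theta 0.450, Delta 0.279, Gamma 0.260, Epsilon 0.204.
The surplus seats go to Alpha, Beta, Eta, Zeta.
Delta receives 1.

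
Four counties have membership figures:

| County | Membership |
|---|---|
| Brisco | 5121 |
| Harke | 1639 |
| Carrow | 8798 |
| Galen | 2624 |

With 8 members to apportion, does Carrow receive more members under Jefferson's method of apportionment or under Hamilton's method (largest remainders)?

Jefferson

Jefferson: Brisco 2, Harke 0, Carrow 5, Galen 1.
Hamilton: Brisco 2, Harke 1, Carrow 4, Galen 1.
Carrow gets 5 under Jefferson and 4 under Hamilton.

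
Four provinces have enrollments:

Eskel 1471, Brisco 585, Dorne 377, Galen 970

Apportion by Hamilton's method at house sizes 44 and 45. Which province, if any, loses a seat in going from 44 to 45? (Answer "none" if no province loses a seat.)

none

At 44 seats: Eskel 19, Brisco 8, Dorne 5, Galen 12.
At 45 seats: Eskel 19, Brisco 8, Dorne 5, Galen 13.
No province's allocation decreased.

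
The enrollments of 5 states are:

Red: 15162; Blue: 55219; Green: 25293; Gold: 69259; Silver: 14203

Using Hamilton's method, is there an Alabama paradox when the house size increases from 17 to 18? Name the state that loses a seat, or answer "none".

At 17 seats: Red 2, Blue 5, Green 2, Gold 7, Silver 1.
At 18 seats: Red 1, Blue 6, Green 3, Gold 7, Silver 1.
Red drops from 2 to 1.

Red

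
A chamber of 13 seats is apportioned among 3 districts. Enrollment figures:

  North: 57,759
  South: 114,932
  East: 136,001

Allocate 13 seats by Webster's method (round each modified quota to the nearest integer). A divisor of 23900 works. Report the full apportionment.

North 2; South 5; East 6

With modified divisor 23900: modified quotas North 2.417, South 4.809, East 5.690.
Rounding to the nearest integer: North 2, South 5, East 6 (total 13).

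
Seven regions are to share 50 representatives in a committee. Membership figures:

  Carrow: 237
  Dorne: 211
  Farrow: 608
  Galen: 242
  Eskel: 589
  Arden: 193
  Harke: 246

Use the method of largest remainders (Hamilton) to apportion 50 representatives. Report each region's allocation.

The standard divisor is 2326/50 ≈ 46.52.
Standard quotas: Carrow 5.095, Dorne 4.536, Farrow 13.070, Galen 5.202, Eskel 12.661, Arden 4.149, Harke 5.288.
Lower quotas: Carrow 5, Dorne 4, Farrow 13, Galen 5, Eskel 12, Arden 4, Harke 5 (sum 48, leaving 2 seats).
Remainders in descending order: Eskel 0.661, Dorne 0.536, Harke 0.288, Galen 0.202, Arden 0.149, Carrow 0.095, Farrow 0.070.
Largest remainders: Eskel, Dorne receive the extra seats.

Carrow 5, Dorne 5, Farrow 13, Galen 5, Eskel 13, Arden 4, Harke 5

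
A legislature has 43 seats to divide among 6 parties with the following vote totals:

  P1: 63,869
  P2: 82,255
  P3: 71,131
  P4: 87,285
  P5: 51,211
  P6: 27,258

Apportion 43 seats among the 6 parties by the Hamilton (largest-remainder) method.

Total 383009; standard divisor 383009/43 ≈ 8907.186.
Standard quotas: P1 7.1705, P2 9.2347, P3 7.9858, P4 9.7994, P5 5.7494, P6 3.0602.
Lower quotas: P1 7, P2 9, P3 7, P4 9, P5 5, P6 3 (sum 40, leaving 3 seats).
Remainders in descending order: P3 0.9858, P4 0.7994, P5 0.7494, P2 0.2347, P1 0.1705, P6 0.0602.
Largest remainders: P3, P4, P5 receive the extra seats.

P1 7; P2 9; P3 8; P4 10; P5 6; P6 3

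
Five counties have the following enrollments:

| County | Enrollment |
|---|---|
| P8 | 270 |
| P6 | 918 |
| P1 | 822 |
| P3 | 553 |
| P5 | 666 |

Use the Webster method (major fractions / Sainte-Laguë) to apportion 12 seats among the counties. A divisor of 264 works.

With modified divisor 264: modified quotas P8 1.023, P6 3.477, P1 3.114, P3 2.095, P5 2.523.
Rounding to the nearest integer: P8 1, P6 3, P1 3, P3 2, P5 3 (total 12).

P8 1, P6 3, P1 3, P3 2, P5 3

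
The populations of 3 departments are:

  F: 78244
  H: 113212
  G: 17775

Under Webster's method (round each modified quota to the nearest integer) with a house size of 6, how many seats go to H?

Standard divisor 209231/6 ≈ 34871.833; standard quotas: F 2.244, H 3.247, G 0.510.
Rounding to the nearest integer gives F 2, H 3, G 1 — total 6, matching the house size, so no adjustment is needed.
H receives 3.

3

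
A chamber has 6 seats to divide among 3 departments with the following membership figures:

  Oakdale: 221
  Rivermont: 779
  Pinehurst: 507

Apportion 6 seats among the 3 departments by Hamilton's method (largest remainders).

Oakdale=1, Rivermont=3, Pinehurst=2

Total 1507; standard divisor 1507/6 ≈ 251.167.
Standard quotas: Oakdale 0.880, Rivermont 3.102, Pinehurst 2.019.
Lower quotas: Oakdale 0, Rivermont 3, Pinehurst 2 (sum 5, leaving 1 seat).
Remainders in descending order: Oakdale 0.880, Rivermont 0.102, Pinehurst 0.019.
Largest remainder: Oakdale receives the extra seat.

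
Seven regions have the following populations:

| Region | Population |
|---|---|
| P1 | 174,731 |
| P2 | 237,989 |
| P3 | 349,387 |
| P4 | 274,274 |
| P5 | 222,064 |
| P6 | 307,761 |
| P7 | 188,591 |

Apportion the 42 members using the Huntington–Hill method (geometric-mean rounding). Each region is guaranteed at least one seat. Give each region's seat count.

P1 4, P2 6, P3 8, P4 7, P5 5, P6 7, P7 5

With divisor 41673: modified quotas P1 4.193, P2 5.711, P3 8.384, P4 6.582, P5 5.329, P6 7.385, P7 4.525.
Geometric-mean thresholds: P1 √(4·5)=4.472, P2 √(5·6)=5.477, P3 √(8·9)=8.485, P4 √(6·7)=6.481, P5 √(5·6)=5.477, P6 √(7·8)=7.483, P7 √(4·5)=4.472.
Each quota rounded against its threshold gives P1 4, P2 6, P3 8, P4 7, P5 5, P6 7, P7 5 (total 42).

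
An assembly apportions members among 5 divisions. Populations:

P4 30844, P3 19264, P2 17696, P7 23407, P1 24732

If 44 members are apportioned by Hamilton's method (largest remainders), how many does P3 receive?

Standard divisor: 115943 ÷ 44 ≈ 2635.068.
Standard quotas: P4 11.7052, P3 7.3106, P2 6.7156, P7 8.8829, P1 9.3857.
Lower quotas: P4 11, P3 7, P2 6, P7 8, P1 9 (sum 41, leaving 3 seats).
Remainders in descending order: P7 0.8829, P2 0.7156, P4 0.7052, P1 0.3857, P3 0.3106.
The surplus seats go to P7, P2, P4.
P3 receives 7.

7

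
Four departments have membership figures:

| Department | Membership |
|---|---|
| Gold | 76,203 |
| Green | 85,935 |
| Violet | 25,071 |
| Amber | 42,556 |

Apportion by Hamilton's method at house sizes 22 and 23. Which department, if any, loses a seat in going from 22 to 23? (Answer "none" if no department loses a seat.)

At 22 seats: Gold 7, Green 8, Violet 3, Amber 4.
At 23 seats: Gold 8, Green 9, Violet 2, Amber 4.
Violet drops from 3 to 2.

Violet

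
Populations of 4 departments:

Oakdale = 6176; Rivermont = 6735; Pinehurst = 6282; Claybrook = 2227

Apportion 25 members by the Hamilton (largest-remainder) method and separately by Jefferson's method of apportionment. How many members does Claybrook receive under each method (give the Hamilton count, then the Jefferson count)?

Hamilton: Oakdale 7, Rivermont 8, Pinehurst 7, Claybrook 3.
Jefferson: Oakdale 7, Rivermont 8, Pinehurst 8, Claybrook 2.
Claybrook gets 3 under Hamilton and 2 under Jefferson.

3 and 2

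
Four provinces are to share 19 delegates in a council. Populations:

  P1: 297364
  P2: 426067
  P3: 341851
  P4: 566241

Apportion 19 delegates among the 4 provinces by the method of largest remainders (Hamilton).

P1 3, P2 5, P3 4, P4 7

Standard divisor: 1631523 ÷ 19 ≈ 85869.632.
Standard quotas: P1 3.4630, P2 4.9618, P3 3.9810, P4 6.5942.
Lower quotas: P1 3, P2 4, P3 3, P4 6 (sum 16, leaving 3 seats).
Remainders in descending order: P3 0.9810, P2 0.9618, P4 0.5942, P1 0.4630.
Largest remainders: P3, P2, P4 receive the extra seats.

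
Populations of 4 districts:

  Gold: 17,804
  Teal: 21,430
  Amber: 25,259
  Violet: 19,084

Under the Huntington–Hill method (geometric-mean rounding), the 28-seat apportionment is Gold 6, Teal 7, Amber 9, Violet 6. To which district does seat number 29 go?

Violet

Priority for the next seat is population ÷ (√(s·(s+1))).
Priorities: Gold 2747.217, Teal 2863.704, Amber 2662.532, Violet 2944.725.
Highest priority: Violet.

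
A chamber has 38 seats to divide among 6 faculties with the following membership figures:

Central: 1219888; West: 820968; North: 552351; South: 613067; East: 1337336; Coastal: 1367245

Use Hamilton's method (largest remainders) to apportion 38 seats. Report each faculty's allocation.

The standard divisor is 5910855/38 ≈ 155548.816.
Standard quotas: Central 7.8425, West 5.2779, North 3.5510, South 3.9413, East 8.5975, Coastal 8.7898.
Lower quotas: Central 7, West 5, North 3, South 3, East 8, Coastal 8 (sum 34, leaving 4 seats).
Remainders in descending order: South 0.9413, Central 0.8425, Coastal 0.7898, East 0.5975, North 0.5510, West 0.2779.
The surplus seats go to South, Central, Coastal, East.

Central: 8; West: 5; North: 3; South: 4; East: 9; Coastal: 9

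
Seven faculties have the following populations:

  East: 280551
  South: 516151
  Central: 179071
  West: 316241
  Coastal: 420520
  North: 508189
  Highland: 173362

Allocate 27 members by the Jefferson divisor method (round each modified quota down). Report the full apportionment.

East=3, South=6, Central=2, West=3, Coastal=5, North=6, Highland=2

Standard divisor 2394085/27 ≈ 88669.815; standard quotas: East 3.164, South 5.821, Central 2.020, West 3.567, Coastal 4.743, North 5.731, Highland 1.955.
Rounding down gives 3, 5, 2, 3, 4, 5, 1 = 23 seats, so the divisor must be adjusted.
With modified divisor 81600: modified quotas East 3.438, South 6.325, Central 2.194, West 3.876, Coastal 5.153, North 6.228, Highland 2.125.
Rounding down: East 3, South 6, Central 2, West 3, Coastal 5, North 6, Highland 2 (total 27).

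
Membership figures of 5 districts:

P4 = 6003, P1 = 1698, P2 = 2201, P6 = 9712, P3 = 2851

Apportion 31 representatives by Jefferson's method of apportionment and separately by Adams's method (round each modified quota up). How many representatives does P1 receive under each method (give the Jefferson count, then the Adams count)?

Jefferson: P4 8, P1 2, P2 3, P6 14, P3 4.
Adams: P4 8, P1 3, P2 3, P6 13, P3 4.
P1 gets 2 under Jefferson and 3 under Adams.

2 and 3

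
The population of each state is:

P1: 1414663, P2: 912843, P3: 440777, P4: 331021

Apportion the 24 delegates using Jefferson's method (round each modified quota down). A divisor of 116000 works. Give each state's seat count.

P1 12, P2 7, P3 3, P4 2

With modified divisor 116000: modified quotas P1 12.195, P2 7.869, P3 3.800, P4 2.854.
Rounding down: P1 12, P2 7, P3 3, P4 2 (total 24).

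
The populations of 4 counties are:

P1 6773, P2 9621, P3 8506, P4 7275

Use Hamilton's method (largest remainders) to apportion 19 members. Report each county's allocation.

P1=4, P2=6, P3=5, P4=4

Total 32175; standard divisor 32175/19 ≈ 1693.421.
Standard quotas: P1 3.9996, P2 5.6814, P3 5.0230, P4 4.2960.
Lower quotas: P1 3, P2 5, P3 5, P4 4 (sum 17, leaving 2 seats).
Remainders in descending order: P1 0.9996, P2 0.6814, P4 0.2960, P3 0.0230.
The surplus seats go to P1, P2.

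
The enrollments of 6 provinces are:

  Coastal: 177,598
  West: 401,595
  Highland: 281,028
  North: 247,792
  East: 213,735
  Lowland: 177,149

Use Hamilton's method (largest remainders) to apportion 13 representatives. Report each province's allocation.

Coastal=2; West=3; Highland=2; North=2; East=2; Lowland=2

The standard divisor is 1498897/13 ≈ 115299.769.
Standard quotas: Coastal 1.5403, West 3.4831, Highland 2.4374, North 2.1491, East 1.8537, Lowland 1.5364.
Lower quotas: Coastal 1, West 3, Highland 2, North 2, East 1, Lowland 1 (sum 10, leaving 3 seats).
Remainders in descending order: East 0.8537, Coastal 0.5403, Lowland 0.5364, West 0.4831, Highland 0.4374, North 0.1491.
The surplus seats go to East, Coastal, Lowland.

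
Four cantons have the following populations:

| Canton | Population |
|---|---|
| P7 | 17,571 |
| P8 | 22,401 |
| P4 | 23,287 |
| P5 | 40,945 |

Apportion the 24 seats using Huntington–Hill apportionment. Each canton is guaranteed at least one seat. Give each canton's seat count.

P7=4, P8=5, P4=5, P5=10

With divisor 4284: modified quotas P7 4.102, P8 5.229, P4 5.436, P5 9.558.
Geometric-mean thresholds: P7 √(4·5)=4.472, P8 √(5·6)=5.477, P4 √(5·6)=5.477, P5 √(9·10)=9.487.
Each quota rounded against its threshold gives P7 4, P8 5, P4 5, P5 10 (total 24).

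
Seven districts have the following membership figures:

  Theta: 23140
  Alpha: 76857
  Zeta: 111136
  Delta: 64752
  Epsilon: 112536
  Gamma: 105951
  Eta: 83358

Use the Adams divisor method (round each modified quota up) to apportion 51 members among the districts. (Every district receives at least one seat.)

Theta 2, Alpha 7, Zeta 10, Delta 6, Epsilon 10, Gamma 9, Eta 7

Standard divisor 577730/51 ≈ 11328.039; standard quotas: Theta 2.043, Alpha 6.785, Zeta 9.811, Delta 5.716, Epsilon 9.934, Gamma 9.353, Eta 7.359.
Rounding up gives 3, 7, 10, 6, 10, 10, 8 = 54 seats, so the divisor must be adjusted.
With modified divisor 12100: modified quotas Theta 1.912, Alpha 6.352, Zeta 9.185, Delta 5.351, Epsilon 9.300, Gamma 8.756, Eta 6.889.
Rounding up: Theta 2, Alpha 7, Zeta 10, Delta 6, Epsilon 10, Gamma 9, Eta 7 (total 51).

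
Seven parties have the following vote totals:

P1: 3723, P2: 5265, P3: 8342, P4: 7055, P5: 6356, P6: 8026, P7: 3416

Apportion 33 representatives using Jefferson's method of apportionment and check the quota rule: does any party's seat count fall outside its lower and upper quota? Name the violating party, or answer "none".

none

Standard quotas: P1 2.913, P2 4.119, P3 6.526, P4 5.519, P5 4.972, P6 6.279, P7 2.672.
Jefferson allocation: P1 3, P2 4, P3 7, P4 6, P5 5, P6 6, P7 2.
Every allocation lies between the lower and upper quota.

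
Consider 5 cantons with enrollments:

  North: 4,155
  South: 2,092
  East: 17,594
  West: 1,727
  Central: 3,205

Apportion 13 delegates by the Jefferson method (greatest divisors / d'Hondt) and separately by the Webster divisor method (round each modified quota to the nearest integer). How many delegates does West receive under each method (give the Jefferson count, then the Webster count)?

0 and 1

Jefferson: North 2, South 1, East 9, West 0, Central 1.
Webster: North 2, South 1, East 8, West 1, Central 1.
West gets 0 under Jefferson and 1 under Webster.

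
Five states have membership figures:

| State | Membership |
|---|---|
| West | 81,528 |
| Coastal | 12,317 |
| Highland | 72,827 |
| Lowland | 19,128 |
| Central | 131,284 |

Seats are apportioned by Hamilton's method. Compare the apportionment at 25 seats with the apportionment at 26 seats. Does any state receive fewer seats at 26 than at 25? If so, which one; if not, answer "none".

At 25 seats: West 6, Coastal 1, Highland 6, Lowland 2, Central 10.
At 26 seats: West 7, Coastal 1, Highland 6, Lowland 1, Central 11.
Lowland drops from 2 to 1.

Lowland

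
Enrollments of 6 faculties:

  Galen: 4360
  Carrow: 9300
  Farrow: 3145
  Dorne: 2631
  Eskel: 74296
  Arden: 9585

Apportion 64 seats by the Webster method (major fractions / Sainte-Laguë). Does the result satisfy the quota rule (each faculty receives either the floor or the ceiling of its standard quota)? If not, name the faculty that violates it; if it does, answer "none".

Eskel

Standard quotas: Galen 2.701, Carrow 5.761, Farrow 1.948, Dorne 1.630, Eskel 46.023, Arden 5.937.
Webster allocation: Galen 3, Carrow 6, Farrow 2, Dorne 2, Eskel 45, Arden 6.
Eskel has quota 46.023 (lower 46, upper 47) but receives 45 — outside the quota interval.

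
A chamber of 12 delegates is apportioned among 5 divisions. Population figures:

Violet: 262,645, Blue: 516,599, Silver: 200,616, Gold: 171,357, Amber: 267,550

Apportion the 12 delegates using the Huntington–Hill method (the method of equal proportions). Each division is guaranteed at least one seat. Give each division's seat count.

Violet 2; Blue 4; Silver 2; Gold 2; Amber 2

With divisor 118341: modified quotas Violet 2.219, Blue 4.365, Silver 1.695, Gold 1.448, Amber 2.261.
Geometric-mean thresholds: Violet √(2·3)=2.449, Blue √(4·5)=4.472, Silver √(1·2)=1.414, Gold √(1·2)=1.414, Amber √(2·3)=2.449.
Each quota rounded against its threshold gives Violet 2, Blue 4, Silver 2, Gold 2, Amber 2 (total 12).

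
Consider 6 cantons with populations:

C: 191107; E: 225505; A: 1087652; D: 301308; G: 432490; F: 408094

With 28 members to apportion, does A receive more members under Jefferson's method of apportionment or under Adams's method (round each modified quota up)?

Jefferson: C 2, E 2, A 12, D 3, G 5, F 4.
Adams: C 2, E 3, A 11, D 3, G 5, F 4.
A gets 12 under Jefferson and 11 under Adams.

Jefferson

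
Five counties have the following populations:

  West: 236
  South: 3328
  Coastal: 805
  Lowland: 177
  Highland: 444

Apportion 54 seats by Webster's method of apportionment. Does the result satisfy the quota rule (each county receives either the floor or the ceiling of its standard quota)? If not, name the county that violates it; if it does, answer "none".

Standard quotas: West 2.554, South 36.014, Coastal 8.711, Lowland 1.915, Highland 4.805.
Webster allocation: West 3, South 35, Coastal 9, Lowland 2, Highland 5.
South has quota 36.014 (lower 36, upper 37) but receives 35 — outside the quota interval.

South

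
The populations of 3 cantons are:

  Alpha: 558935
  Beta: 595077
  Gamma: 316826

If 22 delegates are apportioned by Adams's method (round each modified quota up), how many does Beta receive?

Standard divisor 1470838/22 ≈ 66856.273; standard quotas: Alpha 8.360, Beta 8.901, Gamma 4.739.
Rounding up gives 9, 9, 5 = 23 seats, so the divisor must be adjusted.
With modified divisor 72100: modified quotas Alpha 7.752, Beta 8.253, Gamma 4.394.
Rounding up: Alpha 8, Beta 9, Gamma 5 (total 22).
Beta receives 9.

9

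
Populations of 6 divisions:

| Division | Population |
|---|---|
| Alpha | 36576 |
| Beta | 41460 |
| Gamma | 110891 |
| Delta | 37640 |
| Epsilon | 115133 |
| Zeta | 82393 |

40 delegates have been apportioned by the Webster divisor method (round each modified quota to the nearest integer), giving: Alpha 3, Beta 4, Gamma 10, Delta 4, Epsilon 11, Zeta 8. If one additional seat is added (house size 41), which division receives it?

Priority for the next seat is population ÷ (current seats + 0.5).
Priorities: Alpha 10450.286, Beta 9213.333, Gamma 10561.048, Delta 8364.444, Epsilon 10011.565, Zeta 9693.294.
Highest priority: Gamma.

Gamma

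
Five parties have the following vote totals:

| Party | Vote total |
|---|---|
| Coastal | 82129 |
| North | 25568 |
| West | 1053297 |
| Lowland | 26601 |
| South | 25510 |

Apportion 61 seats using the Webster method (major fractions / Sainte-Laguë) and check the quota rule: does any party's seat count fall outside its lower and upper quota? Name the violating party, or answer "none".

West

Standard quotas: Coastal 4.130, North 1.286, West 52.964, Lowland 1.338, South 1.283.
Webster allocation: Coastal 4, North 1, West 54, Lowland 1, South 1.
West has quota 52.964 (lower 52, upper 53) but receives 54 — outside the quota interval.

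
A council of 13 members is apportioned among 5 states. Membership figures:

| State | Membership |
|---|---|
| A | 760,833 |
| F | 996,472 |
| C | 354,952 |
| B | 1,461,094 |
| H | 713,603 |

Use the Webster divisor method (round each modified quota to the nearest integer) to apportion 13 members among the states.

A 2, F 3, C 1, B 5, H 2

Standard divisor 4286954/13 ≈ 329765.692; standard quotas: A 2.307, F 3.022, C 1.076, B 4.431, H 2.164.
Rounding to the nearest integer gives 2, 3, 1, 4, 2 = 12 seats, so the divisor must be adjusted.
With modified divisor 314500: modified quotas A 2.419, F 3.168, C 1.129, B 4.646, H 2.269.
Rounding to the nearest integer: A 2, F 3, C 1, B 5, H 2 (total 13).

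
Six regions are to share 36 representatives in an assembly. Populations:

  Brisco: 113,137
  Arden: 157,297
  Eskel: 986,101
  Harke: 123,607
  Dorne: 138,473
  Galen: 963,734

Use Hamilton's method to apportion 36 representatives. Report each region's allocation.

Brisco=2, Arden=2, Eskel=14, Harke=2, Dorne=2, Galen=14

Total 2482349; standard divisor 2482349/36 ≈ 68954.139.
Standard quotas: Brisco 1.6408, Arden 2.2812, Eskel 14.3008, Harke 1.7926, Dorne 2.0082, Galen 13.9764.
Lower quotas: Brisco 1, Arden 2, Eskel 14, Harke 1, Dorne 2, Galen 13 (sum 33, leaving 3 seats).
Remainders in descending order: Galen 0.9764, Harke 0.7926, Brisco 0.6408, Eskel 0.3008, Arden 0.2812, Dorne 0.0082.
The surplus seats go to Galen, Harke, Brisco.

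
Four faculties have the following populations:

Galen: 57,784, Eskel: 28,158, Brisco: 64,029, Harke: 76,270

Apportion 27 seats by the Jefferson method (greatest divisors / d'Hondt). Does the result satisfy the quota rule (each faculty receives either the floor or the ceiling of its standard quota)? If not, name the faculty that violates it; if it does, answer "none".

Standard quotas: Galen 6.896, Eskel 3.360, Brisco 7.641, Harke 9.102.
Jefferson allocation: Galen 7, Eskel 3, Brisco 8, Harke 9.
Every allocation lies between the lower and upper quota.

none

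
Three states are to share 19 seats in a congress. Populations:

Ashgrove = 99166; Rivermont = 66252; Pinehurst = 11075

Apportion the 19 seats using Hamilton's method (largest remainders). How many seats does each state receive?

Total 176493; standard divisor 176493/19 ≈ 9289.105.
Standard quotas: Ashgrove 10.6755, Rivermont 7.1322, Pinehurst 1.1923.
Lower quotas: Ashgrove 10, Rivermont 7, Pinehurst 1 (sum 18, leaving 1 seat).
Remainders in descending order: Ashgrove 0.6755, Pinehurst 0.1923, Rivermont 0.1322.
The surplus seat goes to Ashgrove.

Ashgrove: 11; Rivermont: 7; Pinehurst: 1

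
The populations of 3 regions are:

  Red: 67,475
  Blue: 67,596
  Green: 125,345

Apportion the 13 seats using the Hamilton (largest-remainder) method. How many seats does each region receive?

Total 260416; standard divisor 260416/13 = 20032.
Standard quotas: Red 3.3684, Blue 3.3744, Green 6.2572.
Lower quotas: Red 3, Blue 3, Green 6 (sum 12, leaving 1 seat).
Remainders in descending order: Blue 0.3744, Red 0.3684, Green 0.2572.
Largest remainder: Blue receives the extra seat.

Red: 3; Blue: 4; Green: 6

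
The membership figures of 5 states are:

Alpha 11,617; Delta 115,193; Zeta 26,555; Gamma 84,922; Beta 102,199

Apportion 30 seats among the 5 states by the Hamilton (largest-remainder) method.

Alpha=1, Delta=10, Zeta=2, Gamma=8, Beta=9

Total 340486; standard divisor 340486/30 ≈ 11349.533.
Standard quotas: Alpha 1.0236, Delta 10.1496, Zeta 2.3397, Gamma 7.4824, Beta 9.0047.
Lower quotas: Alpha 1, Delta 10, Zeta 2, Gamma 7, Beta 9 (sum 29, leaving 1 seat).
Remainders in descending order: Gamma 0.4824, Zeta 0.3397, Delta 0.1496, Alpha 0.0236, Beta 0.0047.
The surplus seat goes to Gamma.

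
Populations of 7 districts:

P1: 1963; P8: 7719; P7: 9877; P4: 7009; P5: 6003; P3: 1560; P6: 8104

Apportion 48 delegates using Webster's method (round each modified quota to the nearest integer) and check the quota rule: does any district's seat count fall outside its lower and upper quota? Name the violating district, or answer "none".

Standard quotas: P1 2.231, P8 8.773, P7 11.225, P4 7.966, P5 6.822, P3 1.773, P6 9.210.
Webster allocation: P1 2, P8 9, P7 11, P4 8, P5 7, P3 2, P6 9.
Every allocation lies between the lower and upper quota.

none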